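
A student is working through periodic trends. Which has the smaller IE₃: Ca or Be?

Ca

Consider each +2 ion: Ca²⁺ is the bare [Ar] core; Be²⁺ is the bare [He] core.
All of these are removing an electron from a noble-gas core or deeper; the smaller core (lower principal quantum number) is held far more tightly, and within a period the higher nuclear charge binds the same core more tightly.
Tabulated IE_3 (kJ/mol): Ca 4912, Be 14849.
Overall IE_3 order: Ca < Be.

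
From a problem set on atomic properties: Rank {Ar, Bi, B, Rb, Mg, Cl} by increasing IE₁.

Rb < Bi < Mg < B < Cl < Ar

Removing the outermost electron gets harder across a period and easier down a group.
Neither a single period nor a single group — weigh both effects.
Bi > Rb: period and group pull opposite ways; the across-period shift dominates (703 vs 403 kJ/mol).
Mg > Bi: period and group pull opposite ways; the down-group shift dominates (738 vs 703 kJ/mol).
B > Mg: relative to Mg, both the across-period and down-group shifts push B's first ionization energy up.
Cl > B: period and group pull opposite ways; the across-period shift dominates (1251 vs 801 kJ/mol).
Ar > Cl: Ar lies to the right of Cl in period 3, so the across-period effect alone puts Ar higher.
Approximate values (kJ/mol): B 801, Mg 738, Cl 1251, Ar 1521, Rb 403, Bi 703.
So from lowest to highest: Rb < Bi < Mg < B < Cl < Ar.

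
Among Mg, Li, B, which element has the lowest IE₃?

B

The third ionization energy removes an electron from the +2 ion. For each element: Mg²⁺ is the bare [Ne] core; Li²⁺ is already 1 electron into the core; B²⁺ still has 1 valence electron.
Core electrons are held far more tightly than valence electrons, so Mg and Li top the IE_3 order.
Tabulated IE_3 (kJ/mol): Mg 7733, Li 11815, B 3660.
Overall IE_3 order: B < Mg < Li.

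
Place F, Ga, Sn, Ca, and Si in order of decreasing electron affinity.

F > Si > Sn > Ga > Ca

F is in period 2, group 17; Si is in period 3, group 14; Ca is in period 4, group 2; Ga is in period 4, group 13; Sn is in period 5, group 14.
Atoms with high Z_eff and room in the valence shell (especially the halogens) have the most exothermic electron affinities.
These span different periods and groups, so the two trends combine.
Ga > Ca: both are in period 4; the period trend gives Ga the larger value.
Sn > Ga: the two effects oppose for this pair; the across-period effect wins (107 vs 29 kJ/mol).
Si > Sn: Si sits above Sn in group 14, so the down-group effect alone puts Si higher.
F > Si: relative to Si, both the across-period and down-group shifts push F's electron affinity up.
For reference (kJ/mol): F 328, Si 134, Ca 2, Ga 29, Sn 107.
So from highest to lowest: F > Si > Sn > Ga > Ca.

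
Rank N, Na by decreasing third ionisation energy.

Na, N

The third ionization energy removes an electron from the +2 ion. For each element: N²⁺ still has 3 valence electrons; Na²⁺ is already 1 electron into the core.
Pulling an electron out of a noble-gas core costs far more than removing a remaining valence electron, so Na sits at the high end of IE_3.
Tabulated IE_3 (kJ/mol): N 4578, Na 6910.
Hence IE_3: N < Na.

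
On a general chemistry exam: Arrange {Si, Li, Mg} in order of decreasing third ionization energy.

Li, Mg, Si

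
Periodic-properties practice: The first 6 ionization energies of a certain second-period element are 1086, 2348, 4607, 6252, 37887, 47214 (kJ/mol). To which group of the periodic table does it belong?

Group 14

Look for the largest jump between consecutive ionization energies: IE5/IE4 ≈ 6.1, far larger than any earlier ratio.
That jump marks the point where a core electron is being removed. So the atom has 4 valence electrons.
A main-group element with 4 valence electrons is in group 14.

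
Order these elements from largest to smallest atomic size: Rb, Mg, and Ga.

Mg is in period 3, group 2; Ga is in period 4, group 13; Rb is in period 5, group 1.
Radius decreases left→right (rising Z_eff, same n) and increases top→bottom (higher n).
These span different periods and groups, so the two trends combine.
Mg > Ga: period and group pull opposite ways; the across-period shift dominates (139 vs 124 pm).
Rb > Mg: both effects reinforce here, so Rb is clearly the larger of the two.
For reference (pm): Mg 139, Ga 124, Rb 210.
So from largest to smallest: Rb > Mg > Ga.

Rb > Mg > Ga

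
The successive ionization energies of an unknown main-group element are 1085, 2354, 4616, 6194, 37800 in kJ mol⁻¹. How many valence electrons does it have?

Look for the largest jump between consecutive ionization energies: IE5/IE4 ≈ 6.1, far larger than any earlier ratio.
That jump marks the point where a core electron is being removed. So the atom has 4 valence electrons.

4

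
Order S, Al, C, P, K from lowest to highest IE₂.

Consider each +1 ion: S⁺ still has 5 valence electrons; Al⁺ still has 2 valence electrons; C⁺ still has 3 valence electrons; P⁺ still has 4 valence electrons; K⁺ is the bare [Ar] core.
Breaking into a closed-shell core is much more expensive than removing a leftover valence electron — K has the largest IE_2 here.
Valence configurations: S⁺ [Ne]3s²3p³, Al⁺ [Ne]3s², C⁺ [He]2s²2p¹, P⁺ [Ne]3s²3p².
Approximate IE_2 values (kJ/mol): S 2252, Al 1817, C 2353, P 1907, K 3052.
So the second ionization energies run Al < P < S < C < K.

Al, P, S, C, K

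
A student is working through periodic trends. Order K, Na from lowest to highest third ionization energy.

K < Na

Consider each +2 ion: K²⁺ is already 1 electron into the core; Na²⁺ is already 1 electron into the core.
All of these are removing an electron from a noble-gas core or deeper; the smaller core (lower principal quantum number) is held far more tightly, and within a period the higher nuclear charge binds the same core more tightly.
Tabulated IE_3 (kJ/mol): K 4420, Na 6910.
Putting it together, IE_3: K < Na.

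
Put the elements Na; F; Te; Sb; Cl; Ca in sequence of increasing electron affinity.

Ca < Na < Sb < Te < F < Cl

F is in period 2, group 17; Na is in period 3, group 1; Cl is in period 3, group 17; Ca is in period 4, group 2; Sb is in period 5, group 15; Te is in period 5, group 16.
EA tends to increase across a period and decrease down a group, though the pattern is less regular than for IE or radius.
Neither a single period nor a single group — weigh both effects.
Na > Ca: period and group pull opposite ways; the down-group shift dominates (53 vs 2 kJ/mol).
Sb > Na: the two effects oppose for this pair; the across-period effect wins (103 vs 53 kJ/mol).
Te > Sb: Te lies to the right of Sb in period 5, so the across-period effect alone puts Te higher.
F > Te: both effects reinforce here, so F is clearly the higher of the two.
Cl > F: this pair runs against the simple trend — see the exception note.
Note the exception: Cl has a higher electron affinity than F, contrary to the simple trend — F's small 2p subshell makes the incoming electron feel strong e⁻–e⁻ repulsion, so Cl actually releases more energy on gaining an electron.
Tabulated electron affinity (kJ/mol): F 328, Na 53, Cl 349, Ca 2, Sb 103, Te 190.
So from lowest to highest: Ca < Na < Sb < Te < F < Cl.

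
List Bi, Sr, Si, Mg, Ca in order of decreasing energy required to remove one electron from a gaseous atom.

Si > Mg > Bi > Ca > Sr

Mg is in period 3, group 2; Si is in period 3, group 14; Ca is in period 4, group 2; Sr is in period 5, group 2; Bi is in period 6, group 15.
IE₁ increases left→right with effective nuclear charge and decreases top→bottom as the valence shell moves farther out.
These span different periods and groups, so the two trends combine.
Ca > Sr: they share group 2; the group trend gives Ca the larger value.
Bi > Ca: the two effects oppose for this pair; the across-period effect wins (703 vs 590 kJ/mol).
Mg > Bi: the two effects oppose for this pair; the down-group effect wins (738 vs 703 kJ/mol).
Si > Mg: Si lies to the right of Mg in period 3, so the across-period effect alone puts Si higher.
For reference (kJ/mol): Mg 738, Si 786, Ca 590, Sr 550, Bi 703.
So from highest to lowest: Si > Mg > Bi > Ca > Sr.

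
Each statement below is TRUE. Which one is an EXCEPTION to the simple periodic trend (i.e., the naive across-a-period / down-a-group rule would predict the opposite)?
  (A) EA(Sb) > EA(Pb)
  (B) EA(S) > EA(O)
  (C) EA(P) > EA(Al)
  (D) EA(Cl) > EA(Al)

(B)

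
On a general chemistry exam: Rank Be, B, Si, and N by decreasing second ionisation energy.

N > B > Be > Si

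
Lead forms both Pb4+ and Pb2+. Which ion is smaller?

Pb4+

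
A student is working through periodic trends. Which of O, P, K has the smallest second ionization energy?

P

IE_2 is the cost of taking one more electron from the +1 cation: O⁺ still has 5 valence electrons; P⁺ still has 4 valence electrons; K⁺ is the bare [Ar] core.
Usually core removal costs more than valence removal, but here the competition is close: a tightly held n=2 valence electron can cost more to remove than an n=3 core electron, so the actual values have to decide it.
Valence configurations: O⁺ [He]2s²2p³, P⁺ [Ne]3s²3p².
Tabulated IE_2 (kJ/mol): O 3388, P 1907, K 3052.
So the second ionization energies run P < K < O.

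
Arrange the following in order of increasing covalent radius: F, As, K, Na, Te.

Moving right in a period, electrons are added to the same shell under a stronger nuclear pull, so atoms get smaller; moving down, a new shell is opened and atoms get larger.
Neither a single period nor a single group — weigh both effects.
As > F: both effects reinforce here, so As is clearly the larger of the two.
Te > As: period and group pull opposite ways; the down-group shift dominates (136 vs 121 pm).
Na > Te: period and group pull opposite ways; the across-period shift dominates (155 vs 136 pm).
K > Na: they share group 1; the group trend gives K the larger value.
For reference (pm): F 64, Na 155, K 196, As 121, Te 136.
So from smallest to largest: F < As < Te < Na < K.

F, As, Te, Na, K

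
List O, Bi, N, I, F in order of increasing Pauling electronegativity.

N is in period 2, group 15; O is in period 2, group 16; F is in period 2, group 17; I is in period 5, group 17; Bi is in period 6, group 15.
EN rises left→right (higher Z_eff, smaller atoms) and falls top→bottom (larger, more shielded atoms).
Here both period and group differ, so the two effects have to be weighed against each other.
I > Bi: relative to Bi, both the across-period and down-group shifts push I's electronegativity up.
N > I: the two effects oppose for this pair; the down-group effect wins (3.04 vs 2.66).
O > N: O lies to the right of N in period 2, so the across-period effect alone puts O higher.
F > O: both are in period 2; the period trend gives F the larger value.
Tabulated electronegativity (Pauling): N 3.04, O 3.44, F 3.98, I 2.66, Bi 2.02.
So from lowest to highest: Bi < I < N < O < F.

Bi < I < N < O < F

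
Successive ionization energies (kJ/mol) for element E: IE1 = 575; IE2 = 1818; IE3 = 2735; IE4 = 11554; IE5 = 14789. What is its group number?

Look for the largest jump between consecutive ionization energies: IE4/IE3 ≈ 4.2, far larger than any earlier ratio.
That jump marks the point where a core electron is being removed. So the atom has 3 valence electrons.
A main-group element with 3 valence electrons is in group 13.

Group 13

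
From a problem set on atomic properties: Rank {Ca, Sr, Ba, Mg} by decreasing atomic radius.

Ba > Sr > Ca > Mg

Moving right in a period, electrons are added to the same shell under a stronger nuclear pull, so atoms get smaller; moving down, a new shell is opened and atoms get larger.
All are in group 2, so atomic radius increases down the group.
So from largest to smallest: Ba > Sr > Ca > Mg.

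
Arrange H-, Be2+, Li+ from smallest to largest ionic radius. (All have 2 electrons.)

Be2+ < Li+ < H-

All of these have 2 electrons, so size is governed by nuclear charge alone: the more protons, the stronger the pull on the same electron cloud, and the smaller the ion.
Nuclear charges: Be2+ (Z=4), Li+ (Z=3), H- (Z=1).
Smallest to largest: Be2+ < Li+ < H-.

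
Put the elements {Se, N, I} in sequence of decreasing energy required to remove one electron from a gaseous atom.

Across a period the outer electron is held more tightly (higher IE₁); down a group it sits in a higher shell, more shielded, and comes off more easily.
Here both period and group differ, so the two effects have to be weighed against each other.
I > Se: period and group pull opposite ways; the across-period shift dominates (1008 vs 941 kJ/mol).
N > I: the two effects oppose for this pair; the down-group effect wins (1402 vs 1008 kJ/mol).
For reference (kJ/mol): N 1402, Se 941, I 1008.
So from highest to lowest: N > I > Se.

N > I > Se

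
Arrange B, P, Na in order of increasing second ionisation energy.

P < B < Na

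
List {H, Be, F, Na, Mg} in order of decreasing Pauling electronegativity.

Electronegativity increases across a period and decreases down a group, tracking effective nuclear charge and atomic size.
Here both period and group differ, so the two effects have to be weighed against each other.
Mg > Na: Mg lies to the right of Na in period 3, so the across-period effect alone puts Mg higher.
Be > Mg: Be sits above Mg in group 2, so the down-group effect alone puts Be higher.
H > Be: period and group pull opposite ways; the down-group shift dominates (2.20 vs 1.57).
F > H: period and group pull opposite ways; the across-period shift dominates (3.98 vs 2.20).
Approximate values (Pauling): H 2.20, Be 1.57, F 3.98, Na 0.93, Mg 1.31.
So from highest to lowest: F > H > Be > Mg > Na.

F > H > Be > Mg > Na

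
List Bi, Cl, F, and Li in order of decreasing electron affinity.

Cl > F > Bi > Li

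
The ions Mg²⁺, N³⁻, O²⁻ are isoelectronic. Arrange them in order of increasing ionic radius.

Mg²⁺ < O²⁻ < N³⁻

All of these have 10 electrons, so size is governed by nuclear charge alone: the more protons, the stronger the pull on the same electron cloud, and the smaller the ion.
Nuclear charges: Mg²⁺ (Z=12), O²⁻ (Z=8), N³⁻ (Z=7).
Smallest to largest: Mg²⁺ < O²⁻ < N³⁻.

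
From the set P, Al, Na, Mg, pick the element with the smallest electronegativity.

Smaller atoms with higher effective nuclear charge are more electronegative.
All lie in period 3, so electronegativity increases left to right.
The smallest electronegativity among these belongs to Na.

Na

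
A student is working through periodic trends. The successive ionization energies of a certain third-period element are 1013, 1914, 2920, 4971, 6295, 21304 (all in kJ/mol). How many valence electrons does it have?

Look for the largest jump between consecutive ionization energies: IE6/IE5 ≈ 3.4, far larger than any earlier ratio.
That jump marks the point where a core electron is being removed. So the atom has 5 valence electrons.

5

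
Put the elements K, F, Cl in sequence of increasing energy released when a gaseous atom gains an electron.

F is in period 2, group 17; Cl is in period 3, group 17; K is in period 4, group 1.
EA tends to increase across a period and decrease down a group, though the pattern is less regular than for IE or radius.
Neither a single period nor a single group — weigh both effects.
F > K: relative to K, both the across-period and down-group shifts push F's electron affinity up.
Cl > F: this pair runs against the simple trend — see the exception note.
Note the exception: Cl has a higher electron affinity than F, contrary to the simple trend — F's small 2p subshell makes the incoming electron feel strong e⁻–e⁻ repulsion, so Cl actually releases more energy on gaining an electron.
Approximate values (kJ/mol): F 328, Cl 349, K 48.
So from lowest to highest: K < F < Cl.

K, F, Cl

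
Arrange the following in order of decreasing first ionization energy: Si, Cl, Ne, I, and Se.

Ne is in period 2, group 18; Si is in period 3, group 14; Cl is in period 3, group 17; Se is in period 4, group 16; I is in period 5, group 17.
Removing the outermost electron gets harder across a period and easier down a group.
These span different periods and groups, so the two trends combine.
Se > Si: the two effects oppose for this pair; the across-period effect wins (941 vs 786 kJ/mol).
I > Se: the two effects oppose for this pair; the across-period effect wins (1008 vs 941 kJ/mol).
Cl > I: Cl sits above I in group 17, so the down-group effect alone puts Cl higher.
Ne > Cl: relative to Cl, both the across-period and down-group shifts push Ne's first ionization energy up.
Approximate values (kJ/mol): Ne 2081, Si 786, Cl 1251, Se 941, I 1008.
So from highest to lowest: Ne > Cl > I > Se > Si.

Ne > Cl > I > Se > Si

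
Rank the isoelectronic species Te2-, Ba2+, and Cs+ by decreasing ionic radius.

All of these have 54 electrons, so size is governed by nuclear charge alone: the more protons, the stronger the pull on the same electron cloud, and the smaller the ion.
Nuclear charges: Ba2+ (Z=56), Cs+ (Z=55), Te2- (Z=52).
Largest to smallest: Te2- > Cs+ > Ba2+.

Te2- > Cs+ > Ba2+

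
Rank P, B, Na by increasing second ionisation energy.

IE_2 is the cost of taking one more electron from the +1 cation: P⁺ still has 4 valence electrons; B⁺ still has 2 valence electrons; Na⁺ is the bare [Ne] core.
Pulling an electron out of a noble-gas core costs far more than removing a remaining valence electron, so Na sits at the high end of IE_2.
Valence configurations: P⁺ [Ne]3s²3p², B⁺ [He]2s².
Approximate IE_2 values (kJ/mol): P 1907, B 2427, Na 4562.
Putting it together, IE_2: P < B < Na.

P < B < Na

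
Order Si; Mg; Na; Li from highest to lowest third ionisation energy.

After 2 electrons have been removed, what remains? Si²⁺ still has 2 valence electrons; Mg²⁺ is the bare [Ne] core; Na²⁺ is already 1 electron into the core; Li²⁺ is already 1 electron into the core.
Pulling an electron out of a noble-gas core costs far more than removing a remaining valence electron, so Na, Mg and Li sit at the high end of IE_3.
The numbers (kJ/mol): Si 3232, Mg 7733, Na 6910, Li 11815.
Putting it together, IE_3: Si < Na < Mg < Li.

Li > Mg > Na > Si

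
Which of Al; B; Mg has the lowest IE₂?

Mg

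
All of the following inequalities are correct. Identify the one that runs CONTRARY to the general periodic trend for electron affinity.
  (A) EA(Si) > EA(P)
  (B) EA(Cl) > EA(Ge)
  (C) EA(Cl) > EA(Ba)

(A)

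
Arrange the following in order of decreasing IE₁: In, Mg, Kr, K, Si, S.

Kr > S > Si > Mg > In > K

Mg is in period 3, group 2; Si is in period 3, group 14; S is in period 3, group 16; K is in period 4, group 1; Kr is in period 4, group 18; In is in period 5, group 13.
Across a period the outer electron is held more tightly (higher IE₁); down a group it sits in a higher shell, more shielded, and comes off more easily.
Here both period and group differ, so the two effects have to be weighed against each other.
In > K: the two effects oppose for this pair; the across-period effect wins (558 vs 419 kJ/mol).
Mg > In: period and group pull opposite ways; the down-group shift dominates (738 vs 558 kJ/mol).
Si > Mg: Si lies to the right of Mg in period 3, so the across-period effect alone puts Si higher.
S > Si: both are in period 3; the period trend gives S the larger value.
Kr > S: the two effects oppose for this pair; the across-period effect wins (1351 vs 1000 kJ/mol).
Tabulated first ionization energy (kJ/mol): Mg 738, Si 786, S 1000, K 419, Kr 1351, In 558.
So from highest to lowest: Kr > S > Si > Mg > In > K.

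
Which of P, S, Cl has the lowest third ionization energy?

IE_3 is the cost of taking one more electron from the +2 cation: P²⁺ still has 3 valence electrons; S²⁺ still has 4 valence electrons; Cl²⁺ still has 5 valence electrons.
All are still removing valence electrons, so compare the +2 ions as you would atoms: IE_3 generally rises across a period (higher Z_eff) and falls down a group (larger shell), subject to the usual subshell exceptions.
Valence configurations: P²⁺ [Ne]3s²3p¹, S²⁺ [Ne]3s²3p², Cl²⁺ [Ne]3s²3p³.
The numbers (kJ/mol): P 2914, S 3357, Cl 3822.
Hence IE_3: P < S < Cl.

P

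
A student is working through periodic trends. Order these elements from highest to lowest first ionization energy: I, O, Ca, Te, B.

First ionization energy rises across a period (greater Z_eff holds electrons more tightly) and falls down a group (valence electrons are farther from the nucleus).
These span different periods and groups, so the two trends combine.
B > Ca: both effects reinforce here, so B is clearly the higher of the two.
Te > B: period and group pull opposite ways; the across-period shift dominates (869 vs 801 kJ/mol).
I > Te: I lies to the right of Te in period 5, so the across-period effect alone puts I higher.
O > I: period and group pull opposite ways; the down-group shift dominates (1314 vs 1008 kJ/mol).
Approximate values (kJ/mol): B 801, O 1314, Ca 590, Te 869, I 1008.
So from highest to lowest: O > I > Te > B > Ca.

O, I, Te, B, Ca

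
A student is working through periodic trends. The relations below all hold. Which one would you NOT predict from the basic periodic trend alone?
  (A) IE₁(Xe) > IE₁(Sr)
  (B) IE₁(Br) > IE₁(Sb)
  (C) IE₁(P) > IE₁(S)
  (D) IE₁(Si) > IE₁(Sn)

(C)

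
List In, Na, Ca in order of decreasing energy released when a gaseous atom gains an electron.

Na, In, Ca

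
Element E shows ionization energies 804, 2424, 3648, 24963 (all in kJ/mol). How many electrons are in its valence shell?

Look for the largest jump between consecutive ionization energies: IE4/IE3 ≈ 6.8, far larger than any earlier ratio.
That jump marks the point where a core electron is being removed. So the atom has 3 valence electrons.

3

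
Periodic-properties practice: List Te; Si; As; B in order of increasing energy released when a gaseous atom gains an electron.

B is in period 2, group 13; Si is in period 3, group 14; As is in period 4, group 15; Te is in period 5, group 16.
Adding an electron releases more energy for atoms nearer the top right (short of the noble gases).
A diagonal step moves right (one effect) and down (the opposite effect) at once.
As > B: period and group pull opposite ways; the across-period shift dominates (78 vs 27 kJ/mol).
Si > As: period and group pull opposite ways; the down-group shift dominates (134 vs 78 kJ/mol).
Te > Si: the two effects oppose for this pair; the across-period effect wins (190 vs 134 kJ/mol).
For reference (kJ/mol): B 27, Si 134, As 78, Te 190.
So from lowest to highest: B < As < Si < Te.

B < As < Si < Te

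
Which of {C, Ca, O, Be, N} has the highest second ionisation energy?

O

After 1 electron has been removed, what remains? C⁺ still has 3 valence electrons; Ca⁺ still has 1 valence electron; O⁺ still has 5 valence electrons; Be⁺ still has 1 valence electron; N⁺ still has 4 valence electrons.
All are still removing valence electrons, so compare the +1 ions as you would atoms: IE_2 generally rises across a period (higher Z_eff) and falls down a group (larger shell), subject to the usual subshell exceptions.
Valence configurations: C⁺ [He]2s²2p¹, Ca⁺ [Ar]4s¹, O⁺ [He]2s²2p³, Be⁺ [He]2s¹, N⁺ [He]2s²2p².
The numbers (kJ/mol): C 2353, Ca 1145, O 3388, Be 1757, N 2856.
Overall IE_2 order: Ca < Be < C < N < O.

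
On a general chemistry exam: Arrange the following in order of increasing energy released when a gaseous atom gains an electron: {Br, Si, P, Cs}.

Cs < P < Si < Br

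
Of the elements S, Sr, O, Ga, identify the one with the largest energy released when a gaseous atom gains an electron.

O is in period 2, group 16; S is in period 3, group 16; Ga is in period 4, group 13; Sr is in period 5, group 2.
Electron affinity generally becomes more exothermic across a period toward the halogens and less exothermic down a group.
Neither a single period nor a single group — weigh both effects.
Ga > Sr: relative to Sr, both the across-period and down-group shifts push Ga's electron affinity up.
O > Ga: both effects reinforce here, so O is clearly the higher of the two.
S > O: this pair runs against the simple trend — see the exception note.
Note the exception: S has a higher electron affinity than O, contrary to the simple trend — the compact 2p subshell of O repels the added electron more than S's larger 3p does.
Approximate values (kJ/mol): O 141, S 200, Ga 29, Sr 5.
The largest energy released when a gaseous atom gains an electron among these belongs to S.

S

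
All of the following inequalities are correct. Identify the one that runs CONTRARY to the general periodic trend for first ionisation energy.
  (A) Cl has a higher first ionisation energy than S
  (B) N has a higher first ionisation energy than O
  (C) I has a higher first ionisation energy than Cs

The general trend: first ionisation energy increases across a period and decreases down a group.
(A) Cl (period 3, group 17) vs S (period 3, group 16): the stated order agrees with the simple trend.
(B) N (period 2, group 15) vs O (period 2, group 16): the stated order contradicts the simple trend.
(C) I (period 5, group 17) vs Cs (period 6, group 1): the stated order agrees with the simple trend.
The exception is (B): pairing an electron in O's 2p⁴ costs repulsion energy, so O ionizes more easily than half-filled N (2p³).

(B)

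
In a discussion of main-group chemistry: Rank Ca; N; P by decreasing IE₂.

IE_2 is the cost of taking one more electron from the +1 cation: Ca⁺ still has 1 valence electron; N⁺ still has 4 valence electrons; P⁺ still has 4 valence electrons.
All are still removing valence electrons, so compare the +1 ions as you would atoms: IE_2 generally rises across a period (higher Z_eff) and falls down a group (larger shell), subject to the usual subshell exceptions.
Valence configurations: Ca⁺ [Ar]4s¹, N⁺ [He]2s²2p², P⁺ [Ne]3s²3p².
Approximate IE_2 values (kJ/mol): Ca 1145, N 2856, P 1907.
Putting it together, IE_2: Ca < P < N.

N > P > Ca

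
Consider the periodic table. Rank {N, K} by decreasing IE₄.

N > K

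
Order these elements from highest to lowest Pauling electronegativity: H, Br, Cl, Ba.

Cl > Br > H > Ba

H is in period 1, group 1; Cl is in period 3, group 17; Br is in period 4, group 17; Ba is in period 6, group 2.
Smaller atoms with higher effective nuclear charge are more electronegative.
Here both period and group differ, so the two effects have to be weighed against each other.
H > Ba: period and group pull opposite ways; the down-group shift dominates (2.20 vs 0.89).
Br > H: period and group pull opposite ways; the across-period shift dominates (2.96 vs 2.20).
Cl > Br: they share group 17; the group trend gives Cl the larger value.
Approximate values (Pauling): H 2.20, Cl 3.16, Br 2.96, Ba 0.89.
So from highest to lowest: Cl > Br > H > Ba.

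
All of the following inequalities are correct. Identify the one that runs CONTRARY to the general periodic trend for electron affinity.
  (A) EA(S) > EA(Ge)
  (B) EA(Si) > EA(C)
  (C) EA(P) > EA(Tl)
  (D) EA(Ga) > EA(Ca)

(B)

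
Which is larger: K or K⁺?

Forming K⁺ removes 1 electron from K. Fewer electrons for the same nuclear charge means less shielding and a higher Z_eff on the remaining electrons, and for main-group metals the entire outer shell is lost.
A cation is smaller than its parent atom: K⁺ < K.

K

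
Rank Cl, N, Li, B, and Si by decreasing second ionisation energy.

Li > N > B > Cl > Si

IE_2 is the cost of taking one more electron from the +1 cation: Cl⁺ still has 6 valence electrons; N⁺ still has 4 valence electrons; Li⁺ is the bare [He] core; B⁺ still has 2 valence electrons; Si⁺ still has 3 valence electrons.
Breaking into a closed-shell core is much more expensive than removing a leftover valence electron — Li has the largest IE_2 here.
Valence configurations: Cl⁺ [Ne]3s²3p⁴, N⁺ [He]2s²2p², B⁺ [He]2s², Si⁺ [Ne]3s²3p¹.
The numbers (kJ/mol): Cl 2298, N 2856, Li 7298, B 2427, Si 1577.
Overall IE_2 order: Si < Cl < B < N < Li.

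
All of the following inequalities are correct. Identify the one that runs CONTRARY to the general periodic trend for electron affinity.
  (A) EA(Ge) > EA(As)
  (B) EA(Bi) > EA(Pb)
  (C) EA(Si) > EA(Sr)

(A)

The general trend: electron affinity increases across a period and decreases down a group.
(A) Ge (period 4, group 14) vs As (period 4, group 15): the stated order contradicts the simple trend.
(B) Bi (period 6, group 15) vs Pb (period 6, group 14): the stated order agrees with the simple trend.
(C) Si (period 3, group 14) vs Sr (period 5, group 2): the stated order agrees with the simple trend.
The exception is (A): adding an electron to As's half-filled 4p³ is unfavourable, so Ge (4p²) has the more exothermic EA.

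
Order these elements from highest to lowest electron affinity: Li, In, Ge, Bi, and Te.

Te > Ge > Bi > Li > In

Li is in period 2, group 1; Ge is in period 4, group 14; In is in period 5, group 13; Te is in period 5, group 16; Bi is in period 6, group 15.
Electron affinity generally becomes more exothermic across a period toward the halogens and less exothermic down a group.
Neither a single period nor a single group — weigh both effects.
Li > In: the two effects oppose for this pair; the down-group effect wins (60 vs 29 kJ/mol).
Bi > Li: period and group pull opposite ways; the across-period shift dominates (91 vs 60 kJ/mol).
Ge > Bi: period and group pull opposite ways; the down-group shift dominates (119 vs 91 kJ/mol).
Te > Ge: period and group pull opposite ways; the across-period shift dominates (190 vs 119 kJ/mol).
Approximate values (kJ/mol): Li 60, Ge 119, In 29, Te 190, Bi 91.
So from highest to lowest: Te > Ge > Bi > Li > In.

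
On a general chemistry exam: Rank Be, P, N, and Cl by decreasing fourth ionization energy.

IE_4 is the cost of taking one more electron from the +3 cation: Be³⁺ is already 1 electron into the core; P³⁺ still has 2 valence electrons; N³⁺ still has 2 valence electrons; Cl³⁺ still has 4 valence electrons.
Breaking into a closed-shell core is much more expensive than removing a leftover valence electron — Be has the largest IE_4 here.
Valence configurations: P³⁺ [Ne]3s², N³⁺ [He]2s², Cl³⁺ [Ne]3s²3p².
Tabulated IE_4 (kJ/mol): Be 21007, P 4964, N 7475, Cl 5159.
Putting it together, IE_4: P < Cl < N < Be.

Be > N > Cl > P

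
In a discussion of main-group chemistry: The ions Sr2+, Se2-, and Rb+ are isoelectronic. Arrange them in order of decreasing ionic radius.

All of these have 36 electrons, so size is governed by nuclear charge alone: the more protons, the stronger the pull on the same electron cloud, and the smaller the ion.
Nuclear charges: Sr2+ (Z=38), Rb+ (Z=37), Se2- (Z=34).
Largest to smallest: Se2- > Rb+ > Sr2+.

Se2-, Rb+, Sr2+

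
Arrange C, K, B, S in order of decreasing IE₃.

C > K > B > S

IE_3 is the cost of taking one more electron from the +2 cation: C²⁺ still has 2 valence electrons; K²⁺ is already 1 electron into the core; B²⁺ still has 1 valence electron; S²⁺ still has 4 valence electrons.
Usually core removal costs more than valence removal, but here the competition is close: a tightly held n=2 valence electron can cost more to remove than an n=3 core electron, so the actual values have to decide it.
Valence configurations: C²⁺ [He]2s², B²⁺ [He]2s¹, S²⁺ [Ne]3s²3p².
The numbers (kJ/mol): C 4620, K 4420, B 3660, S 3357.
Putting it together, IE_3: S < B < K < C.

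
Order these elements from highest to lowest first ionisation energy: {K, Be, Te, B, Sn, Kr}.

Kr > Be > Te > B > Sn > K

First ionization energy rises across a period (greater Z_eff holds electrons more tightly) and falls down a group (valence electrons are farther from the nucleus).
These span different periods and groups, so the two trends combine.
Sn > K: the two effects oppose for this pair; the across-period effect wins (709 vs 419 kJ/mol).
B > Sn: the two effects oppose for this pair; the down-group effect wins (801 vs 709 kJ/mol).
Te > B: period and group pull opposite ways; the across-period shift dominates (869 vs 801 kJ/mol).
Be > Te: the two effects oppose for this pair; the down-group effect wins (900 vs 869 kJ/mol).
Kr > Be: the two effects oppose for this pair; the across-period effect wins (1351 vs 900 kJ/mol).
Note the exception: Be has a higher first ionization energy than B, contrary to the simple trend — removing B's lone 2p electron is easier than breaking Be's filled 2s².
Tabulated first ionization energy (kJ/mol): Be 900, B 801, K 419, Kr 1351, Sn 709, Te 869.
So from highest to lowest: Kr > Be > Te > B > Sn > K.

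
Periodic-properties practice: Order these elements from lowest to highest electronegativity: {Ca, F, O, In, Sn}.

Ca < In < Sn < O < F

O is in period 2, group 16; F is in period 2, group 17; Ca is in period 4, group 2; In is in period 5, group 13; Sn is in period 5, group 14.
Smaller atoms with higher effective nuclear charge are more electronegative.
Here both period and group differ, so the two effects have to be weighed against each other.
In > Ca: period and group pull opposite ways; the across-period shift dominates (1.78 vs 1.00).
Sn > In: both are in period 5; the period trend gives Sn the larger value.
O > Sn: relative to Sn, both the across-period and down-group shifts push O's electronegativity up.
F > O: both are in period 2; the period trend gives F the larger value.
For reference (Pauling): O 3.44, F 3.98, Ca 1.00, In 1.78, Sn 1.96.
So from lowest to highest: Ca < In < Sn < O < F.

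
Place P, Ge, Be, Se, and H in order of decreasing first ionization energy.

H > P > Se > Be > Ge

H is in period 1, group 1; Be is in period 2, group 2; P is in period 3, group 15; Ge is in period 4, group 14; Se is in period 4, group 16.
IE₁ increases left→right with effective nuclear charge and decreases top→bottom as the valence shell moves farther out.
Neither a single period nor a single group — weigh both effects.
Be > Ge: period and group pull opposite ways; the down-group shift dominates (900 vs 762 kJ/mol).
Se > Be: period and group pull opposite ways; the across-period shift dominates (941 vs 900 kJ/mol).
P > Se: the two effects oppose for this pair; the down-group effect wins (1012 vs 941 kJ/mol).
H > P: the two effects oppose for this pair; the down-group effect wins (1312 vs 1012 kJ/mol).
For reference (kJ/mol): H 1312, Be 900, P 1012, Ge 762, Se 941.
So from highest to lowest: H > P > Se > Be > Ge.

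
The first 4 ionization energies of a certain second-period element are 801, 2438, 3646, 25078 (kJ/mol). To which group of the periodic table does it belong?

Group 13

Look for the largest jump between consecutive ionization energies: IE4/IE3 ≈ 6.9, far larger than any earlier ratio.
That jump marks the point where a core electron is being removed. So the atom has 3 valence electrons.
A main-group element with 3 valence electrons is in group 13.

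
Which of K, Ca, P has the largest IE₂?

After 1 electron has been removed, what remains? K⁺ is the bare [Ar] core; Ca⁺ still has 1 valence electron; P⁺ still has 4 valence electrons.
Core electrons are held far more tightly than valence electrons, so K tops the IE_2 order.
Valence configurations: Ca⁺ [Ar]4s¹, P⁺ [Ne]3s²3p².
The numbers (kJ/mol): K 3052, Ca 1145, P 1907.
Putting it together, IE_2: Ca < P < K.

K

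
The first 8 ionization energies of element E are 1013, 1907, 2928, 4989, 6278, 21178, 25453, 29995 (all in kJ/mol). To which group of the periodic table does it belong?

Look for the largest jump between consecutive ionization energies: IE6/IE5 ≈ 3.4, far larger than any earlier ratio.
That jump marks the point where a core electron is being removed. So the atom has 5 valence electrons.
A main-group element with 5 valence electrons is in group 15.

Group 15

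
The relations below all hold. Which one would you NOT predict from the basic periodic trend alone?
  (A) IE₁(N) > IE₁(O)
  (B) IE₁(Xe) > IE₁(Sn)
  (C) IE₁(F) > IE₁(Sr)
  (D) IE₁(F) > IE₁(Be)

The general trend: first ionisation energy increases across a period and decreases down a group.
(A) N (period 2, group 15) vs O (period 2, group 16): the stated order contradicts the simple trend.
(B) Xe (period 5, group 18) vs Sn (period 5, group 14): the stated order agrees with the simple trend.
(C) F (period 2, group 17) vs Sr (period 5, group 2): the stated order agrees with the simple trend.
(D) F (period 2, group 17) vs Be (period 2, group 2): the stated order agrees with the simple trend.
The exception is (A): pairing an electron in O's 2p⁴ costs repulsion energy, so O ionizes more easily than half-filled N (2p³).

(A)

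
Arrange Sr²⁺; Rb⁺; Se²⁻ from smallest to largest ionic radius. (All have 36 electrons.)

Sr²⁺ < Rb⁺ < Se²⁻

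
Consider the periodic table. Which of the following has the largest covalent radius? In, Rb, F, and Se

F is in period 2, group 17; Se is in period 4, group 16; Rb is in period 5, group 1; In is in period 5, group 13.
Moving right in a period, electrons are added to the same shell under a stronger nuclear pull, so atoms get smaller; moving down, a new shell is opened and atoms get larger.
Here both period and group differ, so the two effects have to be weighed against each other.
Se > F: relative to F, both the across-period and down-group shifts push Se's atomic radius up.
In > Se: both effects reinforce here, so In is clearly the larger of the two.
Rb > In: Rb lies to the left of In in period 5, so the across-period effect alone puts Rb larger.
Approximate values (pm): F 64, Se 116, Rb 210, In 142.
The largest covalent radius among these belongs to Rb.

Rb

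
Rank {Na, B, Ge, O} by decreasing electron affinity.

B is in period 2, group 13; O is in period 2, group 16; Na is in period 3, group 1; Ge is in period 4, group 14.
Electron affinity generally becomes more exothermic across a period toward the halogens and less exothermic down a group.
Neither a single period nor a single group — weigh both effects.
Na > B: this pair runs against the simple trend — see the exception note.
Ge > Na: period and group pull opposite ways; the across-period shift dominates (119 vs 53 kJ/mol).
O > Ge: relative to Ge, both the across-period and down-group shifts push O's electron affinity up.
Note the exception: Na has a higher electron affinity than B, contrary to the simple trend — B's ns²np¹ configuration gives only a small electron affinity — the sparsely filled np subshell binds an added electron weakly.
Approximate values (kJ/mol): B 27, O 141, Na 53, Ge 119.
So from highest to lowest: O > Ge > Na > B.

O > Ge > Na > B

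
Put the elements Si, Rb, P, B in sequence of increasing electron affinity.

B is in period 2, group 13; Si is in period 3, group 14; P is in period 3, group 15; Rb is in period 5, group 1.
Electron affinity generally becomes more exothermic across a period toward the halogens and less exothermic down a group.
These span different periods and groups, so the two trends combine.
Rb > B: this pair runs against the simple trend — see the exception note.
P > Rb: both effects reinforce here, so P is clearly the higher of the two.
Si > P: this pair runs against the simple trend — see the exception note.
Note the exception: Rb has a higher electron affinity than B, contrary to the simple trend — B's ns²np¹ configuration gives only a small electron affinity — the sparsely filled np subshell binds an added electron weakly.
Note the exception: Si has a higher electron affinity than P, contrary to the simple trend — adding an electron to P's half-filled 3p³ is unfavourable, so Si (3p²) has the more exothermic EA.
For reference (kJ/mol): B 27, Si 134, P 72, Rb 47.
So from lowest to highest: B < Rb < P < Si.

B < Rb < P < Si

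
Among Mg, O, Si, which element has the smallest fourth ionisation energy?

Si

After 3 electrons have been removed, what remains? Mg³⁺ is already 1 electron into the core; O³⁺ still has 3 valence electrons; Si³⁺ still has 1 valence electron.
Core electrons are held far more tightly than valence electrons, so Mg tops the IE_4 order.
Valence configurations: O³⁺ [He]2s²2p¹, Si³⁺ [Ne]3s¹.
Approximate IE_4 values (kJ/mol): Mg 10543, O 7469, Si 4356.
So the fourth ionization energies run Si < O < Mg.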